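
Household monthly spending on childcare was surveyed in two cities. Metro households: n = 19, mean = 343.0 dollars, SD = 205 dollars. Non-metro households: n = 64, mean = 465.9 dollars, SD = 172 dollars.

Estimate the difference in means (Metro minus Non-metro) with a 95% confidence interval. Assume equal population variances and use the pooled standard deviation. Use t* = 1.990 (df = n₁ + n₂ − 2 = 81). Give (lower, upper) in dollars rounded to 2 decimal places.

s_p = √[((n₁−1)s₁² + (n₂−1)s₂²)/(n₁+n₂−2)] = √[(18·205² + 63·172²)/81] = 179.8574.
SE = 179.8574·√(1/19 + 1/64) = 46.9895.
With t* = 1.990, margin = 1.990 × 46.9895 = 93.5091.
x̄₁ − x̄₂ = 343.0 − 465.9 = -122.9000; interval -122.9000 ± 93.5091 = (-216.41, -29.39).

(-216.41, -29.39)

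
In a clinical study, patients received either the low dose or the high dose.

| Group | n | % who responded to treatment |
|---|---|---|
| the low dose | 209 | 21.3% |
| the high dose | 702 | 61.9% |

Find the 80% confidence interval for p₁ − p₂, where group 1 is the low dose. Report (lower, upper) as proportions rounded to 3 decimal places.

SE₁ = √(p̂₁(1−p̂₁)/n₁) = √(0.2130·0.7870/209) = 0.02832; SE₂ = √(0.6190·0.3810/702) = 0.01833.
Independent samples: SE of the difference = √(SE₁² + SE₂²) = √(0.0008020224 + 0.0003359889) = 0.03373.
z* for 80% confidence is 1.282, so the margin of error is 1.282 × 0.03373 = 0.04324.
Point estimate p̂₁ − p̂₂ = 0.2130 − 0.6190 = -0.4060.
-0.4060 ± 0.04324 → (-0.449, -0.363).

(-0.449, -0.363)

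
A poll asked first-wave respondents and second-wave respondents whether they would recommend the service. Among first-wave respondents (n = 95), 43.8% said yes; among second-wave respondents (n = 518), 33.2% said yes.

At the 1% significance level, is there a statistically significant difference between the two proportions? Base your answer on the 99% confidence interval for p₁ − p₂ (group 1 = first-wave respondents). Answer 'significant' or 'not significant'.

not significant

Each SE is √(p̂(1−p̂)/n): √(0.4380·0.5620/95) = 0.05090 and √(0.3320·0.6680/518) = 0.02069.
SE(p̂₁ − p̂₂) = √(SE₁² + SE₂²) = √(0.00259081 + 0.0004280761) = 0.05494, since the two samples are independent.
At 99% confidence z* = 2.576; margin = 2.576 × 0.05494 = 0.14153.
The difference is 0.4380 − 0.3320 = 0.1060, so the interval is 0.1060 ± 0.14153 = (-0.03553, 0.24753).
The interval (-0.03553, 0.24753) contains 0, so the difference is not significant.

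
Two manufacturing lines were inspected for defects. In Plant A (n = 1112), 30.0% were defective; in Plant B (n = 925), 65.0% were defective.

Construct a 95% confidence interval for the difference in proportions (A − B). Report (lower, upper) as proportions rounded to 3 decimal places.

(-0.391, -0.309)

Each SE is √(p̂(1−p̂)/n): √(0.3000·0.7000/1112) = 0.01374 and √(0.6500·0.3500/925) = 0.01568.
SE(p̂₁ − p̂₂) = √(SE₁² + SE₂²) = √(0.0001887876 + 0.0002458624) = 0.02085, since the two samples are independent.
At 95% confidence z* = 1.960; margin = 1.960 × 0.02085 = 0.04087.
The difference is 0.3000 − 0.6500 = -0.3500, so the interval is -0.3500 ± 0.04087 = (-0.391, -0.309).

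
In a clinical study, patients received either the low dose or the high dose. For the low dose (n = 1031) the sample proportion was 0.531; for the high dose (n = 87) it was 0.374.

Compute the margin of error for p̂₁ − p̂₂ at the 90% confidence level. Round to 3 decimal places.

Each SE is √(p̂(1−p̂)/n): √(0.5310·0.4690/1031) = 0.01554 and √(0.3740·0.6260/87) = 0.05188.
SE(p̂₁ − p̂₂) = √(SE₁² + SE₂²) = √(0.0002414916 + 0.0026915344) = 0.05416, since the two samples are independent.
At 90% confidence z* = 1.645; margin = 1.645 × 0.05416 = 0.08909.

0.089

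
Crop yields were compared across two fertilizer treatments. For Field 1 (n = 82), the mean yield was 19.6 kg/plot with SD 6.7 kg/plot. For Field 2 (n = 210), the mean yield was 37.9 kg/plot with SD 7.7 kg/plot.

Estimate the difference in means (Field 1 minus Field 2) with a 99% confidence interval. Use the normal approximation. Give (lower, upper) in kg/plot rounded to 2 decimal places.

Standard errors of each mean: 6.7/√82 = 0.7399 and 7.7/√210 = 0.5314.
SE(x̄₁ − x̄₂) = √(0.7399² + 0.5314²) = 0.9110 for independent samples with unequal variances.
With z* = 2.576, the margin is 2.576 × 0.9110 = 2.3467.
x̄₁ − x̄₂ = 19.6 − 37.9 = -18.3000; the interval is -18.3000 ± 2.3467 = (-20.65, -15.95).

(-20.65, -15.95)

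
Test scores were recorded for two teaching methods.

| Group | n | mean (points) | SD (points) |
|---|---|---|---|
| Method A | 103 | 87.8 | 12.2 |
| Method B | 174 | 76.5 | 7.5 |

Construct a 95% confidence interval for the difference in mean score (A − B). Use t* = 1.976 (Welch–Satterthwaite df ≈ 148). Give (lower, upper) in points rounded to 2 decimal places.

Standard errors of each mean: 12.2/√103 = 1.2021 and 7.5/√174 = 0.5686.
SE(x̄₁ − x̄₂) = √(1.2021² + 0.5686²) = 1.3298 for independent samples with unequal variances.
With t* = 1.976, the margin is 1.976 × 1.3298 = 2.6277.
x̄₁ − x̄₂ = 87.8 − 76.5 = 11.3000; the interval is 11.3000 ± 2.6277 = (8.67, 13.93).

(8.67, 13.93)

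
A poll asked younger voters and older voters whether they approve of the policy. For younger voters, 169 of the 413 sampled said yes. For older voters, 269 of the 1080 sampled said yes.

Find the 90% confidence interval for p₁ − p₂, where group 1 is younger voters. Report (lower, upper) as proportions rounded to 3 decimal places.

p̂₁ = 169/413 = 0.4092 and p̂₂ = 269/1080 = 0.2491.
SE₁ = √(p̂₁(1−p̂₁)/n₁) = √(0.4092·0.5908/413) = 0.02419; SE₂ = √(0.2491·0.7509/1080) = 0.01316.
Independent samples: SE of the difference = √(SE₁² + SE₂²) = √(0.0005851561 + 0.0001731856) = 0.02754.
z* for 90% confidence is 1.645, so the margin of error is 1.645 × 0.02754 = 0.04530.
Point estimate p̂₁ − p̂₂ = 0.4092 − 0.2491 = 0.1601.
0.1601 ± 0.04530 → (0.115, 0.205).

(0.115, 0.205)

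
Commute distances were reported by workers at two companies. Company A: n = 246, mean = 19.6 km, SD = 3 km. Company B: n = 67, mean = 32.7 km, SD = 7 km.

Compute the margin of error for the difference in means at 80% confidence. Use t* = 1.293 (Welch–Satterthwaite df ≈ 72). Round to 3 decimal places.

Standard errors of each mean: 3/√246 = 0.1913 and 7/√67 = 0.8552.
SE(x̄₁ − x̄₂) = √(0.1913² + 0.8552²) = 0.8763 for independent samples with unequal variances.
With t* = 1.293, the margin is 1.293 × 0.8763 = 1.1331.

1.133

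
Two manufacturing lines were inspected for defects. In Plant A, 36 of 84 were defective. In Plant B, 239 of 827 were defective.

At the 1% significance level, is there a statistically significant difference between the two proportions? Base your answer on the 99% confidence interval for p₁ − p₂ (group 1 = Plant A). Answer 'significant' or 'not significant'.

First, p̂₁ = 36/84 = 0.4286; p̂₂ = 239/827 = 0.2890.
The two standard errors are √(0.4286×0.5714/84) = 0.05400 and √(0.2890×0.7110/827) = 0.01576.
Because the samples are independent, SE_diff = √(0.05400² + 0.01576²) = 0.05625.
Using z* = 2.576 for 99%, ME = 2.576 × 0.05625 = 0.14490.
p̂₁ − p̂₂ = 0.1396; interval 0.1396 ± 0.14490 gives (-0.00530, 0.28450).
The interval (-0.00530, 0.28450) contains 0, so the difference is not significant.

not significant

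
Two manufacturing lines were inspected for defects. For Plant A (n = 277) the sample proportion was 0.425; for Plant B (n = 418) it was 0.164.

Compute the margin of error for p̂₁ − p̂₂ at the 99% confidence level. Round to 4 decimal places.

Each SE is √(p̂(1−p̂)/n): √(0.4250·0.5750/277) = 0.02970 and √(0.1640·0.8360/418) = 0.01811.
SE(p̂₁ − p̂₂) = √(SE₁² + SE₂²) = √(0.00088209 + 0.0003279721) = 0.03479, since the two samples are independent.
At 99% confidence z* = 2.576; margin = 2.576 × 0.03479 = 0.08962.

0.0896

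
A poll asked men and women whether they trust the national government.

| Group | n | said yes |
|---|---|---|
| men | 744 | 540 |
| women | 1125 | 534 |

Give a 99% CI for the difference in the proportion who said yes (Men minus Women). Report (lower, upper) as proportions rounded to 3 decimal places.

p̂₁ = 540/744 = 0.7258 and p̂₂ = 534/1125 = 0.4747.
SE₁ = √(p̂₁(1−p̂₁)/n₁) = √(0.7258·0.2742/744) = 0.01636; SE₂ = √(0.4747·0.5253/1125) = 0.01489.
Independent samples: SE of the difference = √(SE₁² + SE₂²) = √(0.0002676496 + 0.0002217121) = 0.02212.
z* for 99% confidence is 2.576, so the margin of error is 2.576 × 0.02212 = 0.05698.
Point estimate p̂₁ − p̂₂ = 0.7258 − 0.4747 = 0.2511.
0.2511 ± 0.05698 → (0.194, 0.308).

(0.194, 0.308)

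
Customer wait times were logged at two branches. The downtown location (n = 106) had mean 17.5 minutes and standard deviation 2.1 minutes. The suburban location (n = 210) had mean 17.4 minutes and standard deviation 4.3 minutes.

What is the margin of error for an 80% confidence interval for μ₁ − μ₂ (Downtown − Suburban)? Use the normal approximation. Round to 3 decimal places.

0.462

SE₁ = s₁/√n₁ = 2.1/√106 = 0.2040; SE₂ = 4.3/√210 = 0.2967.
Independent samples, unequal variances: SE_diff = √(SE₁² + SE₂²) = √(0.041616 + 0.08803089) = 0.3601.
z* = 1.282, so margin of error = 1.282 × 0.3601 = 0.4616.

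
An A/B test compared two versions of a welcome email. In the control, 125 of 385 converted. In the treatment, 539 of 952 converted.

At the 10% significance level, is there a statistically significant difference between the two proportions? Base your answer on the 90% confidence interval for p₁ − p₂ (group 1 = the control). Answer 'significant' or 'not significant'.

significant

p̂₁ = 125/385 = 0.3247 and p̂₂ = 539/952 = 0.5662.
SE₁ = √(p̂₁(1−p̂₁)/n₁) = √(0.3247·0.6753/385) = 0.02386; SE₂ = √(0.5662·0.4338/952) = 0.01606.
Independent samples: SE of the difference = √(SE₁² + SE₂²) = √(0.0005692996 + 0.0002579236) = 0.02876.
z* for 90% confidence is 1.645, so the margin of error is 1.645 × 0.02876 = 0.04731.
Point estimate p̂₁ − p̂₂ = 0.3247 − 0.5662 = -0.2415.
-0.2415 ± 0.04731 → (-0.28881, -0.19419).
The interval (-0.28881, -0.19419) does not contain 0, so the difference is significant.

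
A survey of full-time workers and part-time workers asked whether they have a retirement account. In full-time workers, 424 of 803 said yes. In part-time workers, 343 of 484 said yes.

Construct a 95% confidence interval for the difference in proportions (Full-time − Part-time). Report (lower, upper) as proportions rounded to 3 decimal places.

Sample proportions: 424/803 = 0.5280, 343/484 = 0.7087.
Each SE is √(p̂(1−p̂)/n): √(0.5280·0.4720/803) = 0.01762 and √(0.7087·0.2913/484) = 0.02065.
SE(p̂₁ − p̂₂) = √(SE₁² + SE₂²) = √(0.0003104644 + 0.0004264225) = 0.02715, since the two samples are independent.
At 95% confidence z* = 1.960; margin = 1.960 × 0.02715 = 0.05321.
The difference is 0.5280 − 0.7087 = -0.1807, so the interval is -0.1807 ± 0.05321 = (-0.234, -0.127).

(-0.234, -0.127)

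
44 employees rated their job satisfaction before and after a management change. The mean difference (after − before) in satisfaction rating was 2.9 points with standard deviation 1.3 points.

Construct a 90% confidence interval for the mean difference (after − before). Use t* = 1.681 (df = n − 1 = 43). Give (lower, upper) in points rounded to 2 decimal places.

(2.57, 3.23)

Paired design: SE = s_d/√n = 1.3/√44 = 0.1960.
t* = 1.681; margin of error = 1.681 × 0.1960 = 0.3295.
2.9 ± 0.3295 → (2.57, 3.23).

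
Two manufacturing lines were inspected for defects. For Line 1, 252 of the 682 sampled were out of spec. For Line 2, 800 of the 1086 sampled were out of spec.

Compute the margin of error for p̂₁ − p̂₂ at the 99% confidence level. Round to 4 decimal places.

0.0588

p̂₁ = 252/682 = 0.3695 and p̂₂ = 800/1086 = 0.7366.
SE₁ = √(p̂₁(1−p̂₁)/n₁) = √(0.3695·0.6305/682) = 0.01848; SE₂ = √(0.7366·0.2634/1086) = 0.01337.
Independent samples: SE of the difference = √(SE₁² + SE₂²) = √(0.0003415104 + 0.0001787569) = 0.02281.
z* for 99% confidence is 2.576, so the margin of error is 2.576 × 0.02281 = 0.05876.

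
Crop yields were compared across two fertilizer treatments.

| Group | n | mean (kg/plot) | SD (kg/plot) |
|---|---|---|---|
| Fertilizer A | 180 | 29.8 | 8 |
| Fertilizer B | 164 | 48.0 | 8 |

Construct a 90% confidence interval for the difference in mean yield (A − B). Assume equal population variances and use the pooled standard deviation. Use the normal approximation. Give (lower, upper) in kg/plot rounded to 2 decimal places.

s_p = √[((n₁−1)s₁² + (n₂−1)s₂²)/(n₁+n₂−2)] = √[(179·8² + 163·8²)/342] = 8.0000.
SE = 8.0000·√(1/180 + 1/164) = 0.8636.
With z* = 1.645, margin = 1.645 × 0.8636 = 1.4206.
x̄₁ − x̄₂ = 29.8 − 48.0 = -18.2000; interval -18.2000 ± 1.4206 = (-19.62, -16.78).

(-19.62, -16.78)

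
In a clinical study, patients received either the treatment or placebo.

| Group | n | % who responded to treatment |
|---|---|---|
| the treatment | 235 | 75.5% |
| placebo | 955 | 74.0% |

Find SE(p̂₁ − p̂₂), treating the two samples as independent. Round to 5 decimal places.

0.03144

SE₁ = √(p̂₁(1−p̂₁)/n₁) = √(0.7550·0.2450/235) = 0.02806; SE₂ = √(0.7400·0.2600/955) = 0.01419.
Independent samples: SE of the difference = √(SE₁² + SE₂²) = √(0.0007873636 + 0.0002013561) = 0.03144.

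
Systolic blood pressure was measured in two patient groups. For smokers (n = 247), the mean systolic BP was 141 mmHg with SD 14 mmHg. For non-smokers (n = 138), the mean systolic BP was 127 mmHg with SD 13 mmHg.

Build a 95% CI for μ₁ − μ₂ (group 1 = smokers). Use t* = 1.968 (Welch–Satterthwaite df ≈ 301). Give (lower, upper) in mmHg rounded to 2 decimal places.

Per-group SEs: s₁/√n₁ = 14/√247 = 0.8908, s₂/√n₂ = 13/√138 = 1.1066.
Unpooled SE of the difference: √(0.79352464 + 1.22456356) = 1.4206.
Margin of error = t* · SE = 1.968 × 1.4206 = 2.7957.
x̄₁ − x̄₂ = 141 − 127 = 14.0000.
CI: 14.0000 ± 2.7957 = (11.20, 16.80).

(11.20, 16.80)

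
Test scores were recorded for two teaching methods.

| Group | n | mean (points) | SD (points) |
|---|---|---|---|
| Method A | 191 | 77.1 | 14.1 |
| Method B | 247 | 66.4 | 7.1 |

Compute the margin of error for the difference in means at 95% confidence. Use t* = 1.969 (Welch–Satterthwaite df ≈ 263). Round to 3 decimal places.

Per-group SEs: s₁/√n₁ = 14.1/√191 = 1.0202, s₂/√n₂ = 7.1/√247 = 0.4518.
Unpooled SE of the difference: √(1.04080804 + 0.20412324) = 1.1158.
Margin of error = t* · SE = 1.969 × 1.1158 = 2.1970.

2.197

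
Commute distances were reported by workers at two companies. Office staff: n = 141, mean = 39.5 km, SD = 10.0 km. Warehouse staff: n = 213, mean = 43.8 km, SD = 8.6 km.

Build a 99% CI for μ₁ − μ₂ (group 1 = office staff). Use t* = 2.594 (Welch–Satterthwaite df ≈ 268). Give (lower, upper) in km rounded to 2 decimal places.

(-6.97, -1.63)

Standard errors of each mean: 10.0/√141 = 0.8422 and 8.6/√213 = 0.5893.
SE(x̄₁ − x̄₂) = √(0.8422² + 0.5893²) = 1.0279 for independent samples with unequal variances.
With t* = 2.594, the margin is 2.594 × 1.0279 = 2.6664.
x̄₁ − x̄₂ = 39.5 − 43.8 = -4.3000; the interval is -4.3000 ± 2.6664 = (-6.97, -1.63).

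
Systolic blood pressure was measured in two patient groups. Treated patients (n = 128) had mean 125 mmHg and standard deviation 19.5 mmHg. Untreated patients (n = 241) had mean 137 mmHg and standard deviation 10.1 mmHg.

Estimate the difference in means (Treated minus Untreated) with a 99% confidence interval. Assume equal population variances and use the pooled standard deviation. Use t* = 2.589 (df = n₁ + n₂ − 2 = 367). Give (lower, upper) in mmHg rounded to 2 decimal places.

(-15.99, -8.01)

s_p = √[((n₁−1)s₁² + (n₂−1)s₂²)/(n₁+n₂−2)] = √[(127·19.5² + 240·10.1²)/367] = 14.0817.
SE = 14.0817·√(1/128 + 1/241) = 1.5401.
With t* = 2.589, margin = 2.589 × 1.5401 = 3.9873.
x̄₁ − x̄₂ = 125 − 137 = -12.0000; interval -12.0000 ± 3.9873 = (-15.99, -8.01).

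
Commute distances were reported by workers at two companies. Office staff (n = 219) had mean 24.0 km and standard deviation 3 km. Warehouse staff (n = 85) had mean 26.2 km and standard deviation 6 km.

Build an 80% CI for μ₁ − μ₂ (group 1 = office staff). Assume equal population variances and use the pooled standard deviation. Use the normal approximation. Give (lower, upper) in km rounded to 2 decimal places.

(-2.87, -1.53)

s_p = √[((n₁−1)s₁² + (n₂−1)s₂²)/(n₁+n₂−2)] = √[(218·3² + 84·6²)/302] = 4.0632.
SE = 4.0632·√(1/219 + 1/85) = 0.5192.
With z* = 1.282, margin = 1.282 × 0.5192 = 0.6656.
x̄₁ − x̄₂ = 24.0 − 26.2 = -2.2000; interval -2.2000 ± 0.6656 = (-2.87, -1.53).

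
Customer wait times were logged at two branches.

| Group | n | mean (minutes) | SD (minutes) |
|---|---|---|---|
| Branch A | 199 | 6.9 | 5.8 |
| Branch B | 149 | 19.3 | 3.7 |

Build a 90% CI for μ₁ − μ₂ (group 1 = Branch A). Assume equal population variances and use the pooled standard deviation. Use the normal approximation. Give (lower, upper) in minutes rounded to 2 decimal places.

(-13.29, -11.51)

s_p = √[((n₁−1)s₁² + (n₂−1)s₂²)/(n₁+n₂−2)] = √[(198·5.8² + 148·3.7²)/346] = 5.0106.
SE = 5.0106·√(1/199 + 1/149) = 0.5428.
With z* = 1.645, margin = 1.645 × 0.5428 = 0.8929.
x̄₁ − x̄₂ = 6.9 − 19.3 = -12.4000; interval -12.4000 ± 0.8929 = (-13.29, -11.51).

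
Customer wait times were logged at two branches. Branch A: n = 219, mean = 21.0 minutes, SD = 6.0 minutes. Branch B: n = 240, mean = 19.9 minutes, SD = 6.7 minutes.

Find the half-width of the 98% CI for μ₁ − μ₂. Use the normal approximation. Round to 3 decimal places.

Per-group SEs: s₁/√n₁ = 6.0/√219 = 0.4054, s₂/√n₂ = 6.7/√240 = 0.4325.
Unpooled SE of the difference: √(0.16434916 + 0.18705625) = 0.5928.
Margin of error = z* · SE = 2.326 × 0.5928 = 1.3789.

1.379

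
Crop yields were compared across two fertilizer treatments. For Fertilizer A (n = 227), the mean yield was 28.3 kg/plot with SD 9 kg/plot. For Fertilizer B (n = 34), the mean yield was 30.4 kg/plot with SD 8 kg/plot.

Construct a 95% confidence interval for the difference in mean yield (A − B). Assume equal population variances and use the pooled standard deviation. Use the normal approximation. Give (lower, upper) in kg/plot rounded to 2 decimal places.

(-5.30, 1.10)

s_p = √[((n₁−1)s₁² + (n₂−1)s₂²)/(n₁+n₂−2)] = √[(226·9² + 33·8²)/259] = 8.8788.
SE = 8.8788·√(1/227 + 1/34) = 1.6328.
With z* = 1.960, margin = 1.960 × 1.6328 = 3.2003.
x̄₁ − x̄₂ = 28.3 − 30.4 = -2.1000; interval -2.1000 ± 3.2003 = (-5.30, 1.10).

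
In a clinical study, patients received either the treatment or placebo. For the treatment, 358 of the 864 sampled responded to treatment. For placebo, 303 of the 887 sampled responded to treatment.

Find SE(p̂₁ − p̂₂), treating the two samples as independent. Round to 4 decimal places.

First, p̂₁ = 358/864 = 0.4144; p̂₂ = 303/887 = 0.3416.
The two standard errors are √(0.4144×0.5856/864) = 0.01676 and √(0.3416×0.6584/887) = 0.01592.
Because the samples are independent, SE_diff = √(0.01676² + 0.01592²) = 0.02312.

0.0231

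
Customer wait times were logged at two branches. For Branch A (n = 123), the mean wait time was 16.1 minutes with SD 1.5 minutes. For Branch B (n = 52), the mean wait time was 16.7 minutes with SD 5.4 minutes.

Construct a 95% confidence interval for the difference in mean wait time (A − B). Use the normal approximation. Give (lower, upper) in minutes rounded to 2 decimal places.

Per-group SEs: s₁/√n₁ = 1.5/√123 = 0.1353, s₂/√n₂ = 5.4/√52 = 0.7488.
Unpooled SE of the difference: √(0.01830609 + 0.56070144) = 0.7609.
Margin of error = z* · SE = 1.960 × 0.7609 = 1.4914.
x̄₁ − x̄₂ = 16.1 − 16.7 = -0.6000.
CI: -0.6000 ± 1.4914 = (-2.09, 0.89).

(-2.09, 0.89)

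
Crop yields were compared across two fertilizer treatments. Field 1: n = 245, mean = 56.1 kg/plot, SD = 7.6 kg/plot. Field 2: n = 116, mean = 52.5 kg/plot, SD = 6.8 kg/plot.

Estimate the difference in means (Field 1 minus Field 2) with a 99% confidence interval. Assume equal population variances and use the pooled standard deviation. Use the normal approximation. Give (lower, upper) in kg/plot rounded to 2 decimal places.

s_p = √[((n₁−1)s₁² + (n₂−1)s₂²)/(n₁+n₂−2)] = √[(244·7.6² + 115·6.8²)/359] = 7.3532.
SE = 7.3532·√(1/245 + 1/116) = 0.8287.
With z* = 2.576, margin = 2.576 × 0.8287 = 2.1347.
x̄₁ − x̄₂ = 56.1 − 52.5 = 3.6000; interval 3.6000 ± 2.1347 = (1.47, 5.73).

(1.47, 5.73)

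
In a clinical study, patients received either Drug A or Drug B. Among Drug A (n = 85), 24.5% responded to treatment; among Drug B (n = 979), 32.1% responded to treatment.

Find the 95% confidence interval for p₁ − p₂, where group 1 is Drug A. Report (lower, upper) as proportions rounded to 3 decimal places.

Each SE is √(p̂(1−p̂)/n): √(0.2450·0.7550/85) = 0.04665 and √(0.3210·0.6790/979) = 0.01492.
SE(p̂₁ − p̂₂) = √(SE₁² + SE₂²) = √(0.0021762225 + 0.0002226064) = 0.04898, since the two samples are independent.
At 95% confidence z* = 1.960; margin = 1.960 × 0.04898 = 0.09600.
The difference is 0.2450 − 0.3210 = -0.0760, so the interval is -0.0760 ± 0.09600 = (-0.172, 0.020).

(-0.172, 0.020)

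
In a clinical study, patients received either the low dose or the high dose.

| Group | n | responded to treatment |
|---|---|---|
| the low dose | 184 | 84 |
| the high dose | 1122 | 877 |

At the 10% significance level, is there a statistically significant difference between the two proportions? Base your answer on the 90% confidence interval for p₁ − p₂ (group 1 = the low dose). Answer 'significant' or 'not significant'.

Sample proportions: 84/184 = 0.4565, 877/1122 = 0.7816.
Each SE is √(p̂(1−p̂)/n): √(0.4565·0.5435/184) = 0.03672 and √(0.7816·0.2184/1122) = 0.01233.
SE(p̂₁ − p̂₂) = √(SE₁² + SE₂²) = √(0.0013483584 + 0.0001520289) = 0.03873, since the two samples are independent.
At 90% confidence z* = 1.645; margin = 1.645 × 0.03873 = 0.06371.
The difference is 0.4565 − 0.7816 = -0.3251, so the interval is -0.3251 ± 0.06371 = (-0.38881, -0.26139).
The interval (-0.38881, -0.26139) does not contain 0, so the difference is significant.

significant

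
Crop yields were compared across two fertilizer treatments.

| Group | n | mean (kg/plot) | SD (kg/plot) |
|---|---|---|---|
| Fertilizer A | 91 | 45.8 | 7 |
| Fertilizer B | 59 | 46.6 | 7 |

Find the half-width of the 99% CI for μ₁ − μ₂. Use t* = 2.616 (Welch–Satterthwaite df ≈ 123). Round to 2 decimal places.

3.06

SE₁ = s₁/√n₁ = 7/√91 = 0.7338; SE₂ = 7/√59 = 0.9113.
Independent samples, unequal variances: SE_diff = √(SE₁² + SE₂²) = √(0.53846244 + 0.83046769) = 1.1700.
t* = 2.616, so margin of error = 2.616 × 1.1700 = 3.0607.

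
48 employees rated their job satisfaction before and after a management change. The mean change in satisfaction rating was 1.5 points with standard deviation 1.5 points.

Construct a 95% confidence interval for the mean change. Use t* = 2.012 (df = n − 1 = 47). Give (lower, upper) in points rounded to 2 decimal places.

(1.06, 1.94)

This is a matched-pairs design, so SE = s_d/√n = 1.5/√48 = 0.2165.
Margin = 2.012 × 0.2165 = 0.4356; the interval is 1.5 ± 0.4356 = (1.06, 1.94).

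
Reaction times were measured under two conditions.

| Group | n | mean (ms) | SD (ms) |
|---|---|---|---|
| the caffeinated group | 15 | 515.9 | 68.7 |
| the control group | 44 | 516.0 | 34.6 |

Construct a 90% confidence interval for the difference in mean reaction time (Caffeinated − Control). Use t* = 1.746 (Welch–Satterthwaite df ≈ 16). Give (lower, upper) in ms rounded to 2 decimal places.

Standard errors of each mean: 68.7/√15 = 17.7383 and 34.6/√44 = 5.2161.
SE(x̄₁ − x̄₂) = √(17.7383² + 5.2161²) = 18.4893 for independent samples with unequal variances.
With t* = 1.746, the margin is 1.746 × 18.4893 = 32.2823.
x̄₁ − x̄₂ = 515.9 − 516.0 = -0.1000; the interval is -0.1000 ± 32.2823 = (-32.38, 32.18).

(-32.38, 32.18)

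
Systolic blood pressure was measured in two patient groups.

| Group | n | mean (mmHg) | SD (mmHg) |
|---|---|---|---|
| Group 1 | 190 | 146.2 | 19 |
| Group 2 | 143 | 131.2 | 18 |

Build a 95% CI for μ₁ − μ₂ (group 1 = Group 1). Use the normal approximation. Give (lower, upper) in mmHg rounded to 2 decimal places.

(11.00, 19.00)

SE₁ = s₁/√n₁ = 19/√190 = 1.3784; SE₂ = 18/√143 = 1.5052.
Independent samples, unequal variances: SE_diff = √(SE₁² + SE₂²) = √(1.89998656 + 2.26562704) = 2.0410.
z* = 1.960, so margin of error = 1.960 × 2.0410 = 4.0004.
Difference in means = 146.2 − 131.2 = 15.0000.
15.0000 ± 4.0004 → (11.00, 19.00).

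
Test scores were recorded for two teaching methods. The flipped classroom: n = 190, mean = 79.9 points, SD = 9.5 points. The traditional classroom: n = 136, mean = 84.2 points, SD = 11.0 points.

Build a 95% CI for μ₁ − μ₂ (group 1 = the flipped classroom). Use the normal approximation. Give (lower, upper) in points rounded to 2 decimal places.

Standard errors of each mean: 9.5/√190 = 0.6892 and 11.0/√136 = 0.9432.
SE(x̄₁ − x̄₂) = √(0.6892² + 0.9432²) = 1.1682 for independent samples with unequal variances.
With z* = 1.960, the margin is 1.960 × 1.1682 = 2.2897.
x̄₁ − x̄₂ = 79.9 − 84.2 = -4.3000; the interval is -4.3000 ± 2.2897 = (-6.59, -2.01).

(-6.59, -2.01)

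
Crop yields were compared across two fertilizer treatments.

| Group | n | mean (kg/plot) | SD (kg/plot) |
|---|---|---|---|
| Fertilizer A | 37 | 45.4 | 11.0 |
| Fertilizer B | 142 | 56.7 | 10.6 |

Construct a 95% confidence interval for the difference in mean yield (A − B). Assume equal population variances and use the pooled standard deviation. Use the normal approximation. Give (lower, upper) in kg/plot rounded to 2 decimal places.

(-15.16, -7.44)

s_p = √[((n₁−1)s₁² + (n₂−1)s₂²)/(n₁+n₂−2)] = √[(36·11.0² + 141·10.6²)/177] = 10.6826.
SE = 10.6826·√(1/37 + 1/142) = 1.9718.
With z* = 1.960, margin = 1.960 × 1.9718 = 3.8647.
x̄₁ − x̄₂ = 45.4 − 56.7 = -11.3000; interval -11.3000 ± 3.8647 = (-15.16, -7.44).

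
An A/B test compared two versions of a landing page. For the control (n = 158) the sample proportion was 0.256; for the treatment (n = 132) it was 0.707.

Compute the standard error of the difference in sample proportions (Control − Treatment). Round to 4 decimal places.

The two standard errors are √(0.2560×0.7440/158) = 0.03472 and √(0.7070×0.2930/132) = 0.03961.
Because the samples are independent, SE_diff = √(0.03472² + 0.03961²) = 0.05267.

0.0527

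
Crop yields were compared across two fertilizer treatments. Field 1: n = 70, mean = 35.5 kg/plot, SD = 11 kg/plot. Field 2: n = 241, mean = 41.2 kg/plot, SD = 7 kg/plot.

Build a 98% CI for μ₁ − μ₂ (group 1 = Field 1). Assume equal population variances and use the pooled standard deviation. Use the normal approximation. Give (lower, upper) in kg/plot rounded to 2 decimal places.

s_p = √[((n₁−1)s₁² + (n₂−1)s₂²)/(n₁+n₂−2)] = √[(69·11² + 240·7²)/309] = 8.0671.
SE = 8.0671·√(1/70 + 1/241) = 1.0953.
With z* = 2.326, margin = 2.326 × 1.0953 = 2.5477.
x̄₁ − x̄₂ = 35.5 − 41.2 = -5.7000; interval -5.7000 ± 2.5477 = (-8.25, -3.15).

(-8.25, -3.15)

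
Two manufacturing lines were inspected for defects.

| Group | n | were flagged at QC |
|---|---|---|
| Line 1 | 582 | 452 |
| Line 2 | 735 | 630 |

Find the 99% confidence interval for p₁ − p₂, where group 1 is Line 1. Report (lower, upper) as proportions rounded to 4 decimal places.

First, p̂₁ = 452/582 = 0.7766; p̂₂ = 630/735 = 0.8571.
The two standard errors are √(0.7766×0.2234/582) = 0.01727 and √(0.8571×0.1429/735) = 0.01291.
Because the samples are independent, SE_diff = √(0.01727² + 0.01291²) = 0.02156.
Using z* = 2.576 for 99%, ME = 2.576 × 0.02156 = 0.05554.
p̂₁ − p̂₂ = -0.0805; interval -0.0805 ± 0.05554 gives (-0.1360, -0.0250).

(-0.1360, -0.0250)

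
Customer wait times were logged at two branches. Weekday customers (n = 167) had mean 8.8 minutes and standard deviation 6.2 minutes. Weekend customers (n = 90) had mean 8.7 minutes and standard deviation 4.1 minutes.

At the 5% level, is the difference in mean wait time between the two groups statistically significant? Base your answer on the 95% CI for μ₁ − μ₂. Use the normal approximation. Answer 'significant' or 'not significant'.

Standard errors of each mean: 6.2/√167 = 0.4798 and 4.1/√90 = 0.4322.
SE(x̄₁ − x̄₂) = √(0.4798² + 0.4322²) = 0.6458 for independent samples with unequal variances.
With z* = 1.960, the margin is 1.960 × 0.6458 = 1.2658.
x̄₁ − x̄₂ = 8.8 − 8.7 = 0.1000; the interval is 0.1000 ± 1.2658 = (-1.1658, 1.3658).
The interval (-1.1658, 1.3658) contains 0, so the difference is not significant.

not significant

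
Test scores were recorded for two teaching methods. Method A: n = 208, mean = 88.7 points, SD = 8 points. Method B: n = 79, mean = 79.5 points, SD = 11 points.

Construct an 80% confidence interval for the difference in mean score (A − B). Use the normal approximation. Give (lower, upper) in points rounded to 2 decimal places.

Standard errors of each mean: 8/√208 = 0.5547 and 11/√79 = 1.2376.
SE(x̄₁ − x̄₂) = √(0.5547² + 1.2376²) = 1.3562 for independent samples with unequal variances.
With z* = 1.282, the margin is 1.282 × 1.3562 = 1.7386.
x̄₁ − x̄₂ = 88.7 − 79.5 = 9.2000; the interval is 9.2000 ± 1.7386 = (7.46, 10.94).

(7.46, 10.94)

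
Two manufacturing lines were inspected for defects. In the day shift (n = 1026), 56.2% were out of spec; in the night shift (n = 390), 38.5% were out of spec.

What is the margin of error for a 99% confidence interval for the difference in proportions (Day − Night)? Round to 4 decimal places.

The two standard errors are √(0.5620×0.4380/1026) = 0.01549 and √(0.3850×0.6150/390) = 0.02464.
Because the samples are independent, SE_diff = √(0.01549² + 0.02464²) = 0.02910.
Using z* = 2.576 for 99%, ME = 2.576 × 0.02910 = 0.07496.

0.0750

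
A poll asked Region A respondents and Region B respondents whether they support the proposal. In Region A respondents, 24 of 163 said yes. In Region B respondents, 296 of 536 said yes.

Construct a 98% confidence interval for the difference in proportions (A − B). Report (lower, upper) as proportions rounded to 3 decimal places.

(-0.487, -0.323)

First, p̂₁ = 24/163 = 0.1472; p̂₂ = 296/536 = 0.5522.
The two standard errors are √(0.1472×0.8528/163) = 0.02775 and √(0.5522×0.4478/536) = 0.02148.
Because the samples are independent, SE_diff = √(0.02775² + 0.02148²) = 0.03509.
Using z* = 2.326 for 98%, ME = 2.326 × 0.03509 = 0.08162.
p̂₁ − p̂₂ = -0.4050; interval -0.4050 ± 0.08162 gives (-0.487, -0.323).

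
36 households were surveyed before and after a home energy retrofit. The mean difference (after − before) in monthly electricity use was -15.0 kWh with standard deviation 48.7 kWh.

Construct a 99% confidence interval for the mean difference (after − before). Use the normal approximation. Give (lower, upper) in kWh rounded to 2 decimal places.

Paired design: SE = s_d/√n = 48.7/√36 = 8.1167.
z* = 2.576; margin of error = 2.576 × 8.1167 = 20.9086.
-15.0 ± 20.9086 → (-35.91, 5.91).

(-35.91, 5.91)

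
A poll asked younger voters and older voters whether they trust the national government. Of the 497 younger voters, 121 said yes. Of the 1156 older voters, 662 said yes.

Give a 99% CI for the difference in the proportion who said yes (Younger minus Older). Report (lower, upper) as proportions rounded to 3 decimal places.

(-0.391, -0.267)

First, p̂₁ = 121/497 = 0.2435; p̂₂ = 662/1156 = 0.5727.
The two standard errors are √(0.2435×0.7565/497) = 0.01925 and √(0.5727×0.4273/1156) = 0.01455.
Because the samples are independent, SE_diff = √(0.01925² + 0.01455²) = 0.02413.
Using z* = 2.576 for 99%, ME = 2.576 × 0.02413 = 0.06216.
p̂₁ − p̂₂ = -0.3292; interval -0.3292 ± 0.06216 gives (-0.391, -0.267).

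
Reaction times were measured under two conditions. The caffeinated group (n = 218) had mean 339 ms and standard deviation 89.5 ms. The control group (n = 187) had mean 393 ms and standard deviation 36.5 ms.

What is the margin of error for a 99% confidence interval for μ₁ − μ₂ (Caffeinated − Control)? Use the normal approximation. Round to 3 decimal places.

SE₁ = s₁/√n₁ = 89.5/√218 = 6.0617; SE₂ = 36.5/√187 = 2.6691.
Independent samples, unequal variances: SE_diff = √(SE₁² + SE₂²) = √(36.74420689 + 7.12409481) = 6.6233.
z* = 2.576, so margin of error = 2.576 × 6.6233 = 17.0616.

17.062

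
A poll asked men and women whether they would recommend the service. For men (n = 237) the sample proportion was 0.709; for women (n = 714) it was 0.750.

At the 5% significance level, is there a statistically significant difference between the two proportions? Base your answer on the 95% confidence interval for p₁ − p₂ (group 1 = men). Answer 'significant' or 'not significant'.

Each SE is √(p̂(1−p̂)/n): √(0.7090·0.2910/237) = 0.02950 and √(0.7500·0.2500/714) = 0.01621.
SE(p̂₁ − p̂₂) = √(SE₁² + SE₂²) = √(0.00087025 + 0.0002627641) = 0.03366, since the two samples are independent.
At 95% confidence z* = 1.960; margin = 1.960 × 0.03366 = 0.06597.
The difference is 0.7090 − 0.7500 = -0.0410, so the interval is -0.0410 ± 0.06597 = (-0.10697, 0.02497).
The interval (-0.10697, 0.02497) contains 0, so the difference is not significant.

not significant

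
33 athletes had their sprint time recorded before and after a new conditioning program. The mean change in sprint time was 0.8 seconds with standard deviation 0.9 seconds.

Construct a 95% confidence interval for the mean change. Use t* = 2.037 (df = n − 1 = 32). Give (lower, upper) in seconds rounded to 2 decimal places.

This is a matched-pairs design, so SE = s_d/√n = 0.9/√33 = 0.1567.
Margin = 2.037 × 0.1567 = 0.3192; the interval is 0.8 ± 0.3192 = (0.48, 1.12).

(0.48, 1.12)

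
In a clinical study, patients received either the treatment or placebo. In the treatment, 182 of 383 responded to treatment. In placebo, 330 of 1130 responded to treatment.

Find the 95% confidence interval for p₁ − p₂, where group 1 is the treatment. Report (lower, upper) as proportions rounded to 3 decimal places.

(0.127, 0.240)

p̂₁ = 182/383 = 0.4752 and p̂₂ = 330/1130 = 0.2920.
SE₁ = √(p̂₁(1−p̂₁)/n₁) = √(0.4752·0.5248/383) = 0.02552; SE₂ = √(0.2920·0.7080/1130) = 0.01353.
Independent samples: SE of the difference = √(SE₁² + SE₂²) = √(0.0006512704 + 0.0001830609) = 0.02888.
z* for 95% confidence is 1.960, so the margin of error is 1.960 × 0.02888 = 0.05660.
Point estimate p̂₁ − p̂₂ = 0.4752 − 0.2920 = 0.1832.
0.1832 ± 0.05660 → (0.127, 0.240).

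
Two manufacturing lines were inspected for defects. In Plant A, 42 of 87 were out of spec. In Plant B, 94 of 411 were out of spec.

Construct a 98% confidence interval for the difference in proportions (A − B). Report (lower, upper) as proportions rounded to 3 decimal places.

(0.120, 0.388)

Sample proportions: 42/87 = 0.4828, 94/411 = 0.2287.
Each SE is √(p̂(1−p̂)/n): √(0.4828·0.5172/87) = 0.05357 and √(0.2287·0.7713/411) = 0.02072.
SE(p̂₁ − p̂₂) = √(SE₁² + SE₂²) = √(0.0028697449 + 0.0004293184) = 0.05744, since the two samples are independent.
At 98% confidence z* = 2.326; margin = 2.326 × 0.05744 = 0.13361.
The difference is 0.4828 − 0.2287 = 0.2541, so the interval is 0.2541 ± 0.13361 = (0.120, 0.388).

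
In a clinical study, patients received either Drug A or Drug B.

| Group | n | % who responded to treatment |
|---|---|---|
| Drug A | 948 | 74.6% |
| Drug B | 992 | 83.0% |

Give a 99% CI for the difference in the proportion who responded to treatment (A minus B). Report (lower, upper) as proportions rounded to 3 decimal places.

SE₁ = √(p̂₁(1−p̂₁)/n₁) = √(0.7460·0.2540/948) = 0.01414; SE₂ = √(0.8300·0.1700/992) = 0.01193.
Independent samples: SE of the difference = √(SE₁² + SE₂²) = √(0.0001999396 + 0.0001423249) = 0.01850.
z* for 99% confidence is 2.576, so the margin of error is 2.576 × 0.01850 = 0.04766.
Point estimate p̂₁ − p̂₂ = 0.7460 − 0.8300 = -0.0840.
-0.0840 ± 0.04766 → (-0.132, -0.036).

(-0.132, -0.036)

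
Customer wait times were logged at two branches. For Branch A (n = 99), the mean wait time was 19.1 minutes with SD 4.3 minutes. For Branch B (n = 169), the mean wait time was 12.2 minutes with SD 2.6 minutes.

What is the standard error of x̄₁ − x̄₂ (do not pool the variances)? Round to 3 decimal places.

0.476

SE₁ = s₁/√n₁ = 4.3/√99 = 0.4322; SE₂ = 2.6/√169 = 0.2000.
Independent samples, unequal variances: SE_diff = √(SE₁² + SE₂²) = √(0.18679684 + 0.04) = 0.4762.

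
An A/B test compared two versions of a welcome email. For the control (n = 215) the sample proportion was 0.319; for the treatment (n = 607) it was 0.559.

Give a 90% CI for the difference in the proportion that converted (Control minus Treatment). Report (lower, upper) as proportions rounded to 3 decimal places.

(-0.302, -0.178)

SE₁ = √(p̂₁(1−p̂₁)/n₁) = √(0.3190·0.6810/215) = 0.03179; SE₂ = √(0.5590·0.4410/607) = 0.02015.
Independent samples: SE of the difference = √(SE₁² + SE₂²) = √(0.0010106041 + 0.0004060225) = 0.03764.
z* for 90% confidence is 1.645, so the margin of error is 1.645 × 0.03764 = 0.06192.
Point estimate p̂₁ − p̂₂ = 0.3190 − 0.5590 = -0.2400.
-0.2400 ± 0.06192 → (-0.302, -0.178).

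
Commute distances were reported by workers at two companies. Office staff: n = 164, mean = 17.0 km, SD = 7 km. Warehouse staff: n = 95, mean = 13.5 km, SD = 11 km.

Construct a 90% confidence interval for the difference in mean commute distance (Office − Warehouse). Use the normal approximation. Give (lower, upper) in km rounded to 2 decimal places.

Per-group SEs: s₁/√n₁ = 7/√164 = 0.5466, s₂/√n₂ = 11/√95 = 1.1286.
Unpooled SE of the difference: √(0.29877156 + 1.27373796) = 1.2540.
Margin of error = z* · SE = 1.645 × 1.2540 = 2.0628.
x̄₁ − x̄₂ = 17.0 − 13.5 = 3.5000.
CI: 3.5000 ± 2.0628 = (1.44, 5.56).

(1.44, 5.56)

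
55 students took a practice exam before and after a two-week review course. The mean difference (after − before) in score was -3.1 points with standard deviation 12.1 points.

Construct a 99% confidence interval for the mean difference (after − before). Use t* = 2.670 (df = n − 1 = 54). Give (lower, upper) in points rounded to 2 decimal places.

This is a matched-pairs design, so SE = s_d/√n = 12.1/√55 = 1.6316.
Margin = 2.670 × 1.6316 = 4.3564; the interval is -3.1 ± 4.3564 = (-7.46, 1.26).

(-7.46, 1.26)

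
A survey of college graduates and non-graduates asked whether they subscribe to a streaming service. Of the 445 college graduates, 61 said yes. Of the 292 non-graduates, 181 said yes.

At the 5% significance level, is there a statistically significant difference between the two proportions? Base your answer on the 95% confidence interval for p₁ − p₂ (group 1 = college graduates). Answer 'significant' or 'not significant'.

p̂₁ = 61/445 = 0.1371 and p̂₂ = 181/292 = 0.6199.
SE₁ = √(p̂₁(1−p̂₁)/n₁) = √(0.1371·0.8629/445) = 0.01630; SE₂ = √(0.6199·0.3801/292) = 0.02841.
Independent samples: SE of the difference = √(SE₁² + SE₂²) = √(0.00026569 + 0.0008071281) = 0.03275.
z* for 95% confidence is 1.960, so the margin of error is 1.960 × 0.03275 = 0.06419.
Point estimate p̂₁ − p̂₂ = 0.1371 − 0.6199 = -0.4828.
-0.4828 ± 0.06419 → (-0.54699, -0.41861).
The interval (-0.54699, -0.41861) does not contain 0, so the difference is significant.

significant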